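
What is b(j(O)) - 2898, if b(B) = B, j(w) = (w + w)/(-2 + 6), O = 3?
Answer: -5793/2 ≈ -2896.5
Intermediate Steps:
j(w) = w/2 (j(w) = (2*w)/4 = (2*w)*(¼) = w/2)
b(j(O)) - 2898 = (½)*3 - 2898 = 3/2 - 2898 = -5793/2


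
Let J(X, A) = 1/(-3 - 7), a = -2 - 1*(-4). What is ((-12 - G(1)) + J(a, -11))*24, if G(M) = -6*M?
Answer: -732/5 ≈ -146.40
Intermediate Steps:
a = 2 (a = -2 + 4 = 2)
J(X, A) = -1/10 (J(X, A) = 1/(-10) = -1/10)
((-12 - G(1)) + J(a, -11))*24 = ((-12 - (-6)) - 1/10)*24 = ((-12 - 1*(-6)) - 1/10)*24 = ((-12 + 6) - 1/10)*24 = (-6 - 1/10)*24 = -61/10*24 = -732/5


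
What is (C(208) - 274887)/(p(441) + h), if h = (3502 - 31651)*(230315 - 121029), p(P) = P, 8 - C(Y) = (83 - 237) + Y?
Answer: 274933/3076291173 ≈ 8.9372e-5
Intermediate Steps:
C(Y) = 162 - Y (C(Y) = 8 - ((83 - 237) + Y) = 8 - (-154 + Y) = 8 + (154 - Y) = 162 - Y)
h = -3076291614 (h = -28149*109286 = -3076291614)
(C(208) - 274887)/(p(441) + h) = ((162 - 1*208) - 274887)/(441 - 3076291614) = ((162 - 208) - 274887)/(-3076291173) = (-46 - 274887)*(-1/3076291173) = -274933*(-1/3076291173) = 274933/3076291173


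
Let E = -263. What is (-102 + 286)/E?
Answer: -184/263 ≈ -0.69962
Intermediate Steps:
(-102 + 286)/E = (-102 + 286)/(-263) = 184*(-1/263) = -184/263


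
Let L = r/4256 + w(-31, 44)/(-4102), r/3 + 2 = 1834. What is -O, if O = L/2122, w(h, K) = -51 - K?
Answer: -204901/330768872 ≈ -0.00061947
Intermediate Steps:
r = 5496 (r = -6 + 3*1834 = -6 + 5502 = 5496)
L = 204901/155876 (L = 5496/4256 + (-51 - 1*44)/(-4102) = 5496*(1/4256) + (-51 - 44)*(-1/4102) = 687/532 - 95*(-1/4102) = 687/532 + 95/4102 = 204901/155876 ≈ 1.3145)
O = 204901/330768872 (O = (204901/155876)/2122 = (204901/155876)*(1/2122) = 204901/330768872 ≈ 0.00061947)
-O = -1*204901/330768872 = -204901/330768872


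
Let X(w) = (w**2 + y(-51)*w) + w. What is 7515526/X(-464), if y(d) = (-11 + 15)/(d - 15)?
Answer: 124006179/3545192 ≈ 34.979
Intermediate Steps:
y(d) = 4/(-15 + d)
X(w) = w**2 + 31*w/33 (X(w) = (w**2 + (4/(-15 - 51))*w) + w = (w**2 + (4/(-66))*w) + w = (w**2 + (4*(-1/66))*w) + w = (w**2 - 2*w/33) + w = w**2 + 31*w/33)
7515526/X(-464) = 7515526/(((1/33)*(-464)*(31 + 33*(-464)))) = 7515526/(((1/33)*(-464)*(31 - 15312))) = 7515526/(((1/33)*(-464)*(-15281))) = 7515526/(7090384/33) = 7515526*(33/7090384) = 124006179/3545192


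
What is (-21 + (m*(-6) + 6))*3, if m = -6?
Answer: 63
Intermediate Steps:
(-21 + (m*(-6) + 6))*3 = (-21 + (-6*(-6) + 6))*3 = (-21 + (36 + 6))*3 = (-21 + 42)*3 = 21*3 = 63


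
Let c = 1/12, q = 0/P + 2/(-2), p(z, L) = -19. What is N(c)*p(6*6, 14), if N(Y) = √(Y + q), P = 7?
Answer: -19*I*√33/6 ≈ -18.191*I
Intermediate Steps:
q = -1 (q = 0/7 + 2/(-2) = 0*(⅐) + 2*(-½) = 0 - 1 = -1)
c = 1/12 ≈ 0.083333
N(Y) = √(-1 + Y) (N(Y) = √(Y - 1) = √(-1 + Y))
N(c)*p(6*6, 14) = √(-1 + 1/12)*(-19) = √(-11/12)*(-19) = (I*√33/6)*(-19) = -19*I*√33/6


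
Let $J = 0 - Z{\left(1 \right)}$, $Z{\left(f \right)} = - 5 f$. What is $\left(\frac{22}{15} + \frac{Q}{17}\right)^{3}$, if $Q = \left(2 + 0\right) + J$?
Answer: $\frac{109902239}{16581375} \approx 6.6281$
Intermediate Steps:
$J = 5$ ($J = 0 - \left(-5\right) 1 = 0 - -5 = 0 + 5 = 5$)
$Q = 7$ ($Q = \left(2 + 0\right) + 5 = 2 + 5 = 7$)
$\left(\frac{22}{15} + \frac{Q}{17}\right)^{3} = \left(\frac{22}{15} + \frac{7}{17}\right)^{3} = \left(\frac{479}{255}\right)^{3} = \frac{109902239}{16581375}$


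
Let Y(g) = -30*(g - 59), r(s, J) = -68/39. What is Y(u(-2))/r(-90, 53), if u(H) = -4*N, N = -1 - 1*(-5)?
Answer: -43875/34 ≈ -1290.4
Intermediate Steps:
N = 4 (N = -1 + 5 = 4)
r(s, J) = -68/39 (r(s, J) = -68*1/39 = -68/39)
u(H) = -16 (u(H) = -4*4 = -16)
Y(g) = 1770 - 30*g (Y(g) = -30*(-59 + g) = 1770 - 30*g)
Y(u(-2))/r(-90, 53) = (1770 - 30*(-16))/(-68/39) = (1770 + 480)*(-39/68) = 2250*(-39/68) = -43875/34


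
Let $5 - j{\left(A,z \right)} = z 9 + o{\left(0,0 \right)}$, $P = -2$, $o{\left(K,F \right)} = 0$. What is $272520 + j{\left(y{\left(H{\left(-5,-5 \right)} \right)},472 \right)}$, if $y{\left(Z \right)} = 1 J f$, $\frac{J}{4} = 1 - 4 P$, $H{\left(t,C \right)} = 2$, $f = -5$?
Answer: $268277$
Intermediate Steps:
$J = 36$ ($J = 4 \left(1 - -8\right) = 4 \left(1 + 8\right) = 4 \cdot 9 = 36$)
$y{\left(Z \right)} = -180$ ($y{\left(Z \right)} = 1 \cdot 36 \left(-5\right) = 36 \left(-5\right) = -180$)
$j{\left(A,z \right)} = 5 - 9 z$ ($j{\left(A,z \right)} = 5 - \left(z 9 + 0\right) = 5 - \left(9 z + 0\right) = 5 - 9 z$)
$272520 + j{\left(y{\left(H{\left(-5,-5 \right)} \right)},472 \right)} = 272520 + \left(5 - 4248\right) = 272520 - 4243 = 268277$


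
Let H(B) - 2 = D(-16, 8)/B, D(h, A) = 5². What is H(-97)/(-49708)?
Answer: -169/4821676 ≈ -3.5050e-5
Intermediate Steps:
D(h, A) = 25
H(B) = 2 + 25/B
H(-97)/(-49708) = (2 + 25/(-97))/(-49708) = (2 + 25*(-1/97))*(-1/49708) = (2 - 25/97)*(-1/49708) = (169/97)*(-1/49708) = -169/4821676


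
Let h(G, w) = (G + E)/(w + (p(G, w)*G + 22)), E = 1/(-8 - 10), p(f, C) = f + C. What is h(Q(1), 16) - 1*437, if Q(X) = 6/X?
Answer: -1337113/3060 ≈ -436.96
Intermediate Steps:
p(f, C) = C + f
E = -1/18 (E = 1/(-18) = -1/18 ≈ -0.055556)
h(G, w) = (-1/18 + G)/(22 + w + G*(G + w)) (h(G, w) = (G - 1/18)/(w + ((w + G)*G + 22)) = (-1/18 + G)/(w + ((G + w)*G + 22)) = (-1/18 + G)/(w + (G*(G + w) + 22)) = (-1/18 + G)/(w + (22 + G*(G + w))) = (-1/18 + G)/(22 + w + G*(G + w)))
h(Q(1), 16) - 1*437 = (-1/18 + 6/1)/(22 + 16 + (6/1)*(6/1 + 16)) - 1*437 = (-1/18 + 6*1)/(22 + 16 + (6*1)*(6*1 + 16)) - 437 = (-1/18 + 6)/(22 + 16 + 6*(6 + 16)) - 437 = (107/18)/(22 + 16 + 6*22) - 437 = (107/18)/(22 + 16 + 132) - 437 = (107/18)/170 - 437 = (1/170)*(107/18) - 437 = 107/3060 - 437 = -1337113/3060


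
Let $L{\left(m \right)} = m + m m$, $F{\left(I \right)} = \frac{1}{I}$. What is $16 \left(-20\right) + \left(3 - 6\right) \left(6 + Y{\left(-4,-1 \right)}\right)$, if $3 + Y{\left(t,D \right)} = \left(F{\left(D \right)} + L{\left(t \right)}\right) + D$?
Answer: $-359$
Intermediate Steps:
$L{\left(m \right)} = m + m^{2}$
$Y{\left(t,D \right)} = -3 + D + \frac{1}{D} + t \left(1 + t\right)$ ($Y{\left(t,D \right)} = -3 + \left(\left(\frac{1}{D} + t \left(1 + t\right)\right) + D\right) = -3 + \left(D + \frac{1}{D} + t \left(1 + t\right)\right) = -3 + D + \frac{1}{D} + t \left(1 + t\right)$)
$16 \left(-20\right) + \left(3 - 6\right) \left(6 + Y{\left(-4,-1 \right)}\right) = 16 \left(-20\right) + \left(3 - 6\right) \left(6 - \left(8 + 1 - 16\right)\right) = -320 - 3 \left(6 - -7\right) = -320 - 3 \left(6 + 7\right) = -320 - 39 = -359$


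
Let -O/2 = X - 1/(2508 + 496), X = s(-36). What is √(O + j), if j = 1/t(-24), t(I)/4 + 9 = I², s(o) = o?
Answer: √644703660517/94626 ≈ 8.4854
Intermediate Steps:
X = -36
t(I) = -36 + 4*I²
O = 108145/1502 (O = -2*(-36 - 1/(2508 + 496)) = -2*(-36 - 1/3004) = -2*(-108145/3004) = 108145/1502 ≈ 72.001)
j = 1/2268 (j = 1/(-36 + 4*(-24)²) = 1/(-36 + 4*576) = 1/(-36 + 2304) = 1/2268 ≈ 0.00044092)
√(O + j) = √(108145/1502 + 1/2268) = √(122637181/1703268) = √644703660517/94626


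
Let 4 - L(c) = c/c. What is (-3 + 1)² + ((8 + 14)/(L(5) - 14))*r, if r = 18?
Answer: -32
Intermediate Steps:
L(c) = 3 (L(c) = 4 - c/c = 4 - 1*1 = 4 - 1 = 3)
(-3 + 1)² + ((8 + 14)/(L(5) - 14))*r = (-3 + 1)² + ((8 + 14)/(3 - 14))*18 = (-2)² + (22/(-11))*18 = 4 + (22*(-1/11))*18 = 4 - 2*18 = 4 - 36 = -32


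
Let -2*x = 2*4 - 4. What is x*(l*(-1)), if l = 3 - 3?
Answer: 0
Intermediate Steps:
x = -2 (x = -(2*4 - 4)/2 = -(8 - 4)/2 = -½*4 = -2)
l = 0
x*(l*(-1)) = -0*(-1) = -2*0 = 0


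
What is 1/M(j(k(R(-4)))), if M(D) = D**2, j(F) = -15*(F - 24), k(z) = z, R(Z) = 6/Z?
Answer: 4/585225 ≈ 6.8350e-6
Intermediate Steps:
j(F) = 360 - 15*F (j(F) = -15*(-24 + F) = 360 - 15*F)
1/M(j(k(R(-4)))) = 1/((360 - 90/(-4))**2) = 1/((360 - 90*(-1)/4)**2) = 1/((360 - 15*(-3/2))**2) = 1/((360 + 45/2)**2) = 1/((765/2)**2) = 1/(585225/4) = 4/585225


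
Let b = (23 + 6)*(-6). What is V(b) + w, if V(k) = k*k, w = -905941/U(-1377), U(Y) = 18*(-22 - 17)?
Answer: 22159693/702 ≈ 31567.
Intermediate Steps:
U(Y) = -702 (U(Y) = 18*(-39) = -702)
b = -174 (b = 29*(-6) = -174)
w = 905941/702 (w = -905941/(-702) = -905941*(-1/702) = 905941/702 ≈ 1290.5)
V(k) = k²
V(b) + w = (-174)² + 905941/702 = 30276 + 905941/702 = 22159693/702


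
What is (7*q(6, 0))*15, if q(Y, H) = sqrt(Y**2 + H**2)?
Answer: 630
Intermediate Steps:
q(Y, H) = sqrt(H**2 + Y**2)
(7*q(6, 0))*15 = (7*sqrt(0**2 + 6**2))*15 = (7*sqrt(0 + 36))*15 = (7*sqrt(36))*15 = (7*6)*15 = 42*15 = 630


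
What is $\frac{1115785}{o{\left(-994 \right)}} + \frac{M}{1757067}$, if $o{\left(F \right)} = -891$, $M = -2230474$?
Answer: $- \frac{59469586513}{47440809} \approx -1253.6$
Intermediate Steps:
$\frac{1115785}{o{\left(-994 \right)}} + \frac{M}{1757067} = \frac{1115785}{-891} - \frac{2230474}{1757067} = 1115785 \left(- \frac{1}{891}\right) - \frac{2230474}{1757067} = - \frac{101435}{81} - \frac{2230474}{1757067} = - \frac{59469586513}{47440809}$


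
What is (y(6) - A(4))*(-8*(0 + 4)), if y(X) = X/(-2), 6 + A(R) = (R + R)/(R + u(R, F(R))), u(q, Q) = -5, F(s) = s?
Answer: -352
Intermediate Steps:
A(R) = -6 + 2*R/(-5 + R) (A(R) = -6 + (R + R)/(R - 5) = -6 + (2*R)/(-5 + R) = -6 + 2*R/(-5 + R))
y(X) = -X/2 (y(X) = X*(-½) = -X/2)
(y(6) - A(4))*(-8*(0 + 4)) = (-½*6 - 2*(15 - 2*4)/(-5 + 4))*(-8*(0 + 4)) = (-3 - 2*(15 - 8)/(-1))*(-8*4) = (-3 - 2*(-1)*7)*(-32) = (-3 - 1*(-14))*(-32) = (-3 + 14)*(-32) = 11*(-32) = -352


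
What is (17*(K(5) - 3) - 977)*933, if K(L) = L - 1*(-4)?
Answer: -816375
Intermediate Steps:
K(L) = 4 + L (K(L) = L + 4 = 4 + L)
(17*(K(5) - 3) - 977)*933 = (17*((4 + 5) - 3) - 977)*933 = (17*(9 - 3) - 977)*933 = (17*6 - 977)*933 = (102 - 977)*933 = -875*933 = -816375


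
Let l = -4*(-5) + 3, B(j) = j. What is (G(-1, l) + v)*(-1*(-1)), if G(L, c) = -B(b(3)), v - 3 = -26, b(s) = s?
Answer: -26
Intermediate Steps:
v = -23 (v = 3 - 26 = -23)
l = 23 (l = 20 + 3 = 23)
G(L, c) = -3 (G(L, c) = -1*3 = -3)
(G(-1, l) + v)*(-1*(-1)) = (-3 - 23)*(-1*(-1)) = -26*1 = -26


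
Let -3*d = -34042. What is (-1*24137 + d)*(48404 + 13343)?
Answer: -2369170643/3 ≈ -7.8972e+8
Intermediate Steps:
d = 34042/3 (d = -⅓*(-34042) = 34042/3 ≈ 11347.)
(-1*24137 + d)*(48404 + 13343) = (-1*24137 + 34042/3)*(48404 + 13343) = (-24137 + 34042/3)*61747 = -38369/3*61747 = -2369170643/3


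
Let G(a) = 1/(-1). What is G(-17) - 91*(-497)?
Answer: 45226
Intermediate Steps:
G(a) = -1
G(-17) - 91*(-497) = -1 - 91*(-497) = -1 + 45227 = 45226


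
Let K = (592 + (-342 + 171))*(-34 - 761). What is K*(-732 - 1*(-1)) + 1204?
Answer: 244663249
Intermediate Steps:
K = -334695 (K = (592 - 171)*(-795) = 421*(-795) = -334695)
K*(-732 - 1*(-1)) + 1204 = -334695*(-732 - 1*(-1)) + 1204 = -334695*(-732 + 1) + 1204 = -334695*(-731) + 1204 = 244662045 + 1204 = 244663249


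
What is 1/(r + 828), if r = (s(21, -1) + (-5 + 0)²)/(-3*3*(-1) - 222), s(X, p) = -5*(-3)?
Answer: 213/176324 ≈ 0.0012080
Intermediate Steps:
s(X, p) = 15
r = -40/213 (r = (15 + (-5 + 0)²)/(-3*3*(-1) - 222) = (15 + (-5)²)/(-9*(-1) - 222) = (15 + 25)/(9 - 222) = 40/(-213) = 40*(-1/213) = -40/213 ≈ -0.18779)
1/(r + 828) = 1/(-40/213 + 828) = 1/(176324/213) = 213/176324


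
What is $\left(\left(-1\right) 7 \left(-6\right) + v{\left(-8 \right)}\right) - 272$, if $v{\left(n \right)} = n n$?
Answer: $-166$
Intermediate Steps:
$v{\left(n \right)} = n^{2}$
$\left(\left(-1\right) 7 \left(-6\right) + v{\left(-8 \right)}\right) - 272 = \left(\left(-1\right) 7 \left(-6\right) + \left(-8\right)^{2}\right) - 272 = \left(\left(-7\right) \left(-6\right) + 64\right) - 272 = \left(42 + 64\right) - 272 = 106 - 272 = -166$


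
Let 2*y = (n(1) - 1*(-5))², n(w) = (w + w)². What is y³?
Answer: 531441/8 ≈ 66430.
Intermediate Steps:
n(w) = 4*w² (n(w) = (2*w)² = 4*w²)
y = 81/2 (y = (4*1² - 1*(-5))²/2 = (4*1 + 5)²/2 = (4 + 5)²/2 = (½)*9² = (½)*81 = 81/2 ≈ 40.500)
y³ = (81/2)³ = 531441/8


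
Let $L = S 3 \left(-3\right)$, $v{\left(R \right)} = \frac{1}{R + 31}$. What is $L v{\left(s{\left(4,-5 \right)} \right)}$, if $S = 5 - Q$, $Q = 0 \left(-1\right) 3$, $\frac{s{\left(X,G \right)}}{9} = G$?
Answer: $\frac{45}{14} \approx 3.2143$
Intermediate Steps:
$s{\left(X,G \right)} = 9 G$
$v{\left(R \right)} = \frac{1}{31 + R}$
$Q = 0$ ($Q = 0 \cdot 3 = 0$)
$S = 5$ ($S = 5 - 0 = 5 + 0 = 5$)
$L = -45$ ($L = 5 \cdot 3 \left(-3\right) = 15 \left(-3\right) = -45$)
$L v{\left(s{\left(4,-5 \right)} \right)} = - \frac{45}{31 + 9 \left(-5\right)} = - \frac{45}{31 - 45} = - \frac{45}{-14} = \left(-45\right) \left(- \frac{1}{14}\right) = \frac{45}{14}$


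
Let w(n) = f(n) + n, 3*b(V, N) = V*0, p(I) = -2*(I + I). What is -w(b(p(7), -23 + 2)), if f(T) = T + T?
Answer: 0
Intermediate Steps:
f(T) = 2*T
p(I) = -4*I
b(V, N) = 0 (b(V, N) = (V*0)/3 = (⅓)*0 = 0)
w(n) = 3*n (w(n) = 2*n + n = 3*n)
-w(b(p(7), -23 + 2)) = -3*0 = -1*0 = 0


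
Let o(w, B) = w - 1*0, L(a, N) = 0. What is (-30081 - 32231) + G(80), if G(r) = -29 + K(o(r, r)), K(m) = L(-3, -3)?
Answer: -62341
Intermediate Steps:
o(w, B) = w (o(w, B) = w + 0 = w)
K(m) = 0
G(r) = -29 (G(r) = -29 + 0 = -29)
(-30081 - 32231) + G(80) = (-30081 - 32231) - 29 = -62312 - 29 = -62341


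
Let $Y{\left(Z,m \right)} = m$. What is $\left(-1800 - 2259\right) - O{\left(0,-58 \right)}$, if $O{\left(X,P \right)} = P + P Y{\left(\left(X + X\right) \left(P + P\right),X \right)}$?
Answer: $-4001$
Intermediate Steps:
$O{\left(X,P \right)} = P + P X$
$\left(-1800 - 2259\right) - O{\left(0,-58 \right)} = \left(-1800 - 2259\right) - - 58 \left(1 + 0\right) = \left(-1800 - 2259\right) - \left(-58\right) 1 = -4059 - -58 = -4059 + 58 = -4001$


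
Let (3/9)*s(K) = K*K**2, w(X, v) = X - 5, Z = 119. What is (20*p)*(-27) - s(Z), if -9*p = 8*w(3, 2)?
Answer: -5056437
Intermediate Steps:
w(X, v) = -5 + X
p = 16/9 (p = -8*(-5 + 3)/9 = -8*(-2)/9 = -1/9*(-16) = 16/9 ≈ 1.7778)
s(K) = 3*K**3 (s(K) = 3*(K*K**2) = 3*K**3)
(20*p)*(-27) - s(Z) = (20*(16/9))*(-27) - 3*119**3 = (320/9)*(-27) - 3*1685159 = -960 - 1*5055477 = -960 - 5055477 = -5056437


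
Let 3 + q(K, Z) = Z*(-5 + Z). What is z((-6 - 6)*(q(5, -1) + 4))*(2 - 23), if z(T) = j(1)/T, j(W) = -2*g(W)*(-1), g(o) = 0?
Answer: 0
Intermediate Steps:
q(K, Z) = -3 + Z*(-5 + Z)
j(W) = 0 (j(W) = -2*0*(-1) = 0*(-1) = 0)
z(T) = 0 (z(T) = 0/T = 0)
z((-6 - 6)*(q(5, -1) + 4))*(2 - 23) = 0*(2 - 23) = 0*(-21) = 0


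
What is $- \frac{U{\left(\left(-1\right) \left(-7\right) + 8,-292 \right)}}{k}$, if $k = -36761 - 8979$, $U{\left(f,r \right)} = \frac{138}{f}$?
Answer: $\frac{23}{114350} \approx 0.00020114$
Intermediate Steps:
$k = -45740$
$- \frac{U{\left(\left(-1\right) \left(-7\right) + 8,-292 \right)}}{k} = - \frac{138 \frac{1}{\left(-1\right) \left(-7\right) + 8}}{-45740} = - \frac{\frac{138}{7 + 8} \left(-1\right)}{45740} = - \frac{\frac{138}{15} \left(-1\right)}{45740} = - \frac{138 \cdot \frac{1}{15} \left(-1\right)}{45740} = - \frac{46 \left(-1\right)}{5 \cdot 45740} = \left(-1\right) \left(- \frac{23}{114350}\right) = \frac{23}{114350}$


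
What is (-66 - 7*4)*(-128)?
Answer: 12032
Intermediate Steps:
(-66 - 7*4)*(-128) = (-66 - 28)*(-128) = -94*(-128) = 12032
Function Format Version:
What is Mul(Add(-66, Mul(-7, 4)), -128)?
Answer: 12032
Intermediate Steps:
Mul(Add(-66, Mul(-7, 4)), -128) = Mul(Add(-66, -28), -128) = Mul(-94, -128) = 12032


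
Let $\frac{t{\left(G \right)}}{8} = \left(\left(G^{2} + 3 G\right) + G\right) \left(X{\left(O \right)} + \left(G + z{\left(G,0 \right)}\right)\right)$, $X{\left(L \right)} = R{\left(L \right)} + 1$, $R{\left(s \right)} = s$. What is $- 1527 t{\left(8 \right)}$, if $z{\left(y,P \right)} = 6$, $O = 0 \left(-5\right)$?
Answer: $-17591040$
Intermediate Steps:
$O = 0$
$X{\left(L \right)} = 1 + L$ ($X{\left(L \right)} = L + 1 = 1 + L$)
$t{\left(G \right)} = 8 \left(7 + G\right) \left(G^{2} + 4 G\right)$ ($t{\left(G \right)} = 8 \left(\left(G^{2} + 3 G\right) + G\right) \left(\left(1 + 0\right) + \left(G + 6\right)\right) = 8 \left(G^{2} + 4 G\right) \left(1 + \left(6 + G\right)\right) = 8 \left(G^{2} + 4 G\right) \left(7 + G\right) = 8 \left(7 + G\right) \left(G^{2} + 4 G\right)$)
$- 1527 t{\left(8 \right)} = - 1527 \cdot 8 \cdot 8 \left(28 + 8^{2} + 11 \cdot 8\right) = - 1527 \cdot 8 \cdot 8 \left(28 + 64 + 88\right) = - 1527 \cdot 8 \cdot 8 \cdot 180 = \left(-1527\right) 11520 = -17591040$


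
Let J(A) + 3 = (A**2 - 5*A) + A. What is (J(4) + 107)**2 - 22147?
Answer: -11331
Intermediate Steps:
J(A) = -3 + A**2 - 4*A (J(A) = -3 + ((A**2 - 5*A) + A) = -3 + (A**2 - 4*A) = -3 + A**2 - 4*A)
(J(4) + 107)**2 - 22147 = ((-3 + 4**2 - 4*4) + 107)**2 - 22147 = ((-3 + 16 - 16) + 107)**2 - 22147 = (-3 + 107)**2 - 22147 = 104**2 - 22147 = 10816 - 22147 = -11331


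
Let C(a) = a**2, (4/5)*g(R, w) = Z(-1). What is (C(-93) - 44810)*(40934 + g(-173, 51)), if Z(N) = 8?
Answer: -1480575984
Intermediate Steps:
g(R, w) = 10 (g(R, w) = (5/4)*8 = 10)
(C(-93) - 44810)*(40934 + g(-173, 51)) = ((-93)**2 - 44810)*(40934 + 10) = (8649 - 44810)*40944 = -36161*40944 = -1480575984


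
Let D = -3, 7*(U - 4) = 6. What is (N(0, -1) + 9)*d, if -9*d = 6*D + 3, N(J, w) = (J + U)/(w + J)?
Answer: 145/21 ≈ 6.9048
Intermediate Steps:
U = 34/7 (U = 4 + (1/7)*6 = 4 + 6/7 = 34/7 ≈ 4.8571)
N(J, w) = (34/7 + J)/(J + w) (N(J, w) = (J + 34/7)/(w + J) = (34/7 + J)/(J + w))
d = 5/3 (d = -(6*(-3) + 3)/9 = -(-18 + 3)/9 = -1/9*(-15) = 5/3 ≈ 1.6667)
(N(0, -1) + 9)*d = ((34/7 + 0)/(0 - 1) + 9)*(5/3) = ((34/7)/(-1) + 9)*(5/3) = (-1*34/7 + 9)*(5/3) = (-34/7 + 9)*(5/3) = (29/7)*(5/3) = 145/21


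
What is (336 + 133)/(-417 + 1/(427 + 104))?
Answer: -249039/221426 ≈ -1.1247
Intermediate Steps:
(336 + 133)/(-417 + 1/(427 + 104)) = 469/(-417 + 1/531) = 469/(-221426/531) = 469*(-531/221426) = -249039/221426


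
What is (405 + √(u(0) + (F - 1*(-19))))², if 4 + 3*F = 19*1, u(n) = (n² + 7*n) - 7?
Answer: (405 + √17)² ≈ 1.6738e+5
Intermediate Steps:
u(n) = -7 + n² + 7*n
F = 5 (F = -4/3 + (19*1)/3 = -4/3 + (⅓)*19 = -4/3 + 19/3 = 5)
(405 + √(u(0) + (F - 1*(-19))))² = (405 + √((-7 + 0² + 7*0) + (5 - 1*(-19))))² = (405 + √((-7 + 0 + 0) + (5 + 19)))² = (405 + √(-7 + 24))² = (405 + √17)²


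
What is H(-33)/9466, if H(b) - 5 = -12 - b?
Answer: 13/4733 ≈ 0.0027467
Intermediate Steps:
H(b) = -7 - b (H(b) = 5 + (-12 - b) = -7 - b)
H(-33)/9466 = (-7 - 1*(-33))/9466 = (-7 + 33)*(1/9466) = 26*(1/9466) = 13/4733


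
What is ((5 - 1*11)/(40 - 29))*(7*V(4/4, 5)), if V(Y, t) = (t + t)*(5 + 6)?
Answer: -420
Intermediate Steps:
V(Y, t) = 22*t (V(Y, t) = (2*t)*11 = 22*t)
((5 - 1*11)/(40 - 29))*(7*V(4/4, 5)) = ((5 - 1*11)/(40 - 29))*(7*(22*5)) = ((5 - 11)/11)*(7*110) = ((1/11)*(-6))*770 = -6/11*770 = -420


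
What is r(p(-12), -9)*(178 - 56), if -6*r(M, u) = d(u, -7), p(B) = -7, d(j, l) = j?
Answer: 183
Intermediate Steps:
r(M, u) = -u/6
r(p(-12), -9)*(178 - 56) = (-⅙*(-9))*(178 - 56) = (3/2)*122 = 183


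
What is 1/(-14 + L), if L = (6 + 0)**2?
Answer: 1/22 ≈ 0.045455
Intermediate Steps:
L = 36 (L = 6**2 = 36)
1/(-14 + L) = 1/(-14 + 36) = 1/22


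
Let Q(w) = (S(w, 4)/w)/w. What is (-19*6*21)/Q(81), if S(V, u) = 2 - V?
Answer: 15707034/79 ≈ 1.9882e+5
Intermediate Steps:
Q(w) = (2 - w)/w² (Q(w) = ((2 - w)/w)/w = (2 - w)/w²)
(-19*6*21)/Q(81) = (-19*6*21)/(((2 - 1*81)/81²)) = (-114*21)/(((2 - 81)/6561)) = -2394/((1/6561)*(-79)) = -2394/(-79/6561) = -2394*(-6561/79) = 15707034/79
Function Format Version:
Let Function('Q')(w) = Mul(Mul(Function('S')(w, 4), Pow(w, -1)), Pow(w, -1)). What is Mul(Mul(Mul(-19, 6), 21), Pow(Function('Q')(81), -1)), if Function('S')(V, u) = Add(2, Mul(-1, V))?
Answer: Rational(15707034, 79) ≈ 1.9882e+5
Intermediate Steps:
Function('Q')(w) = Mul(Pow(w, -2), Add(2, Mul(-1, w))) (Function('Q')(w) = Mul(Mul(Add(2, Mul(-1, w)), Pow(w, -1)), Pow(w, -1)) = Mul(Mul(Pow(w, -1), Add(2, Mul(-1, w))), Pow(w, -1)) = Mul(Pow(w, -2), Add(2, Mul(-1, w))))
Mul(Mul(Mul(-19, 6), 21), Pow(Function('Q')(81), -1)) = Mul(Mul(Mul(-19, 6), 21), Pow(Mul(Pow(81, -2), Add(2, Mul(-1, 81))), -1)) = Mul(Mul(-114, 21), Pow(Mul(Rational(1, 6561), Add(2, -81)), -1)) = Mul(-2394, Pow(Mul(Rational(1, 6561), -79), -1)) = Mul(-2394, Pow(Rational(-79, 6561), -1)) = Mul(-2394, Rational(-6561, 79)) = Rational(15707034, 79)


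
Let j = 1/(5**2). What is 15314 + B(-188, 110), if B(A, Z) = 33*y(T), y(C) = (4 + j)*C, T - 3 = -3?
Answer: 15314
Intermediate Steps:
T = 0 (T = 3 - 3 = 0)
j = 1/25 ≈ 0.040000
y(C) = 101*C/25 (y(C) = (4 + 1/25)*C = 101*C/25)
B(A, Z) = 0 (B(A, Z) = 33*((101/25)*0) = 33*0 = 0)
15314 + B(-188, 110) = 15314 + 0 = 15314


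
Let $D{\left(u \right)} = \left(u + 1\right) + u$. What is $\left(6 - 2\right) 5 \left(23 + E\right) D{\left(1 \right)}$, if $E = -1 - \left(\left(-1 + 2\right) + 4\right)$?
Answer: $1020$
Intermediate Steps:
$D{\left(u \right)} = 1 + 2 u$ ($D{\left(u \right)} = \left(1 + u\right) + u = 1 + 2 u$)
$E = -6$ ($E = -1 - \left(1 + 4\right) = -1 - 5 = -6$)
$\left(6 - 2\right) 5 \left(23 + E\right) D{\left(1 \right)} = \left(6 - 2\right) 5 \left(23 - 6\right) \left(1 + 2 \cdot 1\right) = 4 \cdot 5 \cdot 17 \left(1 + 2\right) = 20 \cdot 17 \cdot 3 = 340 \cdot 3 = 1020$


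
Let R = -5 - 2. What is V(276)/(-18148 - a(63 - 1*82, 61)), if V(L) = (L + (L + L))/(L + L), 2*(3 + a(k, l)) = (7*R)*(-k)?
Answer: -3/35359 ≈ -8.4844e-5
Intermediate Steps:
R = -7
a(k, l) = -3 + 49*k/2 (a(k, l) = -3 + ((7*(-7))*(-k))/2 = -3 + (-(-49)*k)/2 = -3 + (49*k)/2 = -3 + 49*k/2)
V(L) = 3/2 (V(L) = (L + 2*L)/((2*L)) = (3*L)*(1/(2*L)) = 3/2)
V(276)/(-18148 - a(63 - 1*82, 61)) = 3/(2*(-18148 - (-3 + 49*(63 - 1*82)/2))) = 3/(2*(-18148 - (-3 + 49*(63 - 82)/2))) = 3/(2*(-18148 - (-3 + (49/2)*(-19)))) = 3/(2*(-18148 - (-3 - 931/2))) = 3/(2*(-18148 - 1*(-937/2))) = 3/(2*(-18148 + 937/2)) = 3/(2*(-35359/2)) = (3/2)*(-2/35359) = -3/35359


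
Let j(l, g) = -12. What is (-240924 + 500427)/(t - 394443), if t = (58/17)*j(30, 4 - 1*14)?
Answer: -1470517/2235409 ≈ -0.65783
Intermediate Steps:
t = -696/17 (t = (58/17)*(-12) = -696/17 ≈ -40.941)
(-240924 + 500427)/(t - 394443) = (-240924 + 500427)/(-696/17 - 394443) = 259503/(-6706227/17) = 259503*(-17/6706227) = -1470517/2235409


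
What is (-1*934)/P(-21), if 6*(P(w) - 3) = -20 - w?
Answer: -5604/19 ≈ -294.95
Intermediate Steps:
P(w) = -⅓ - w/6 (P(w) = 3 + (-20 - w)/6 = 3 + (-10/3 - w/6) = -⅓ - w/6)
(-1*934)/P(-21) = (-1*934)/(-⅓ - ⅙*(-21)) = -934/(-⅓ + 7/2) = -934/19/6 = -934*6/19 = -5604/19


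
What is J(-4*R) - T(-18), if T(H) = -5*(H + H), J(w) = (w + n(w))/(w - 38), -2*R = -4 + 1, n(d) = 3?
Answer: -7917/44 ≈ -179.93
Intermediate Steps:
R = 3/2 (R = -(-4 + 1)/2 = -½*(-3) = 3/2 ≈ 1.5000)
J(w) = (3 + w)/(-38 + w) (J(w) = (w + 3)/(w - 38) = (3 + w)/(-38 + w))
T(H) = -10*H
J(-4*R) - T(-18) = (3 - 4*3/2)/(-38 - 4*3/2) - (-10)*(-18) = (3 - 6)/(-38 - 6) - 1*180 = -3/(-44) - 180 = -1/44*(-3) - 180 = 3/44 - 180 = -7917/44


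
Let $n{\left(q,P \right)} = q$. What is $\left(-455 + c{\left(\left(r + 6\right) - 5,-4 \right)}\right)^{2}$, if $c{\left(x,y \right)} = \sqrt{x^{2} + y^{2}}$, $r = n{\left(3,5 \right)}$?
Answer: $207057 - 3640 \sqrt{2} \approx 2.0191 \cdot 10^{5}$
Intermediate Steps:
$r = 3$
$\left(-455 + c{\left(\left(r + 6\right) - 5,-4 \right)}\right)^{2} = \left(-455 + \sqrt{\left(\left(3 + 6\right) - 5\right)^{2} + \left(-4\right)^{2}}\right)^{2} = \left(-455 + \sqrt{\left(9 - 5\right)^{2} + 16}\right)^{2} = \left(-455 + \sqrt{4^{2} + 16}\right)^{2} = \left(-455 + \sqrt{16 + 16}\right)^{2} = \left(-455 + \sqrt{32}\right)^{2} = \left(-455 + 4 \sqrt{2}\right)^{2}$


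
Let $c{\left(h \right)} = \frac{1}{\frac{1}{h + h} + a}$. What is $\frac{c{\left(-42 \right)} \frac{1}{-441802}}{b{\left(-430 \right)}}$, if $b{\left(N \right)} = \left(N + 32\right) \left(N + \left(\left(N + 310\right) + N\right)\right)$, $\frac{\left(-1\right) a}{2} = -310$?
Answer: $- \frac{3}{320509886566940} \approx -9.3601 \cdot 10^{-15}$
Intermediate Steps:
$a = 620$ ($a = \left(-2\right) \left(-310\right) = 620$)
$b{\left(N \right)} = \left(32 + N\right) \left(310 + 3 N\right)$ ($b{\left(N \right)} = \left(32 + N\right) \left(N + \left(\left(310 + N\right) + N\right)\right) = \left(32 + N\right) \left(N + \left(310 + 2 N\right)\right) = \left(32 + N\right) \left(310 + 3 N\right)$)
$c{\left(h \right)} = \frac{1}{620 + \frac{1}{2 h}}$ ($c{\left(h \right)} = \frac{1}{\frac{1}{h + h} + 620} = \frac{1}{\frac{1}{2 h} + 620} = \frac{1}{620 + \frac{1}{2 h}}$)
$\frac{c{\left(-42 \right)} \frac{1}{-441802}}{b{\left(-430 \right)}} = \frac{2 \left(-42\right) \frac{1}{1 + 1240 \left(-42\right)} \frac{1}{-441802}}{9920 + 3 \left(-430\right)^{2} + 406 \left(-430\right)} = \frac{2 \left(-42\right) \frac{1}{1 - 52080} \left(- \frac{1}{441802}\right)}{9920 + 3 \cdot 184900 - 174580} = \frac{2 \left(-42\right) \frac{1}{-52079} \left(- \frac{1}{441802}\right)}{9920 + 554700 - 174580} = \frac{2 \left(-42\right) \left(- \frac{1}{52079}\right) \left(- \frac{1}{441802}\right)}{390040} = \frac{84}{52079} \left(- \frac{1}{441802}\right) \frac{1}{390040} = \left(- \frac{42}{11504303179}\right) \frac{1}{390040} = - \frac{3}{320509886566940}$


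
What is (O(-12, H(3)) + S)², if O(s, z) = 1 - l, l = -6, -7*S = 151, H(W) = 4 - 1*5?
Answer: 10404/49 ≈ 212.33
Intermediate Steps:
H(W) = -1 (H(W) = 4 - 5 = -1)
S = -151/7 (S = -⅐*151 = -151/7 ≈ -21.571)
O(s, z) = 7 (O(s, z) = 1 - 1*(-6) = 1 + 6 = 7)
(O(-12, H(3)) + S)² = (7 - 151/7)² = (-102/7)² = 10404/49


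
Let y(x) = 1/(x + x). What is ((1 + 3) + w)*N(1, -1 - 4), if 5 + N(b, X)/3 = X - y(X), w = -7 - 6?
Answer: 2673/10 ≈ 267.30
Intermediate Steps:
y(x) = 1/(2*x)
w = -13
N(b, X) = -15 + 3*X - 3/(2*X) (N(b, X) = -15 + 3*(X - 1/(2*X)) = -15 + (3*X - 3/(2*X)) = -15 + 3*X - 3/(2*X))
((1 + 3) + w)*N(1, -1 - 4) = ((1 + 3) - 13)*(-15 + 3*(-1 - 4) - 3/(2*(-1 - 4))) = (4 - 13)*(-15 + 3*(-5) - 3/2/(-5)) = -9*(-15 - 15 - 3/2*(-⅕)) = -9*(-15 - 15 + 3/10) = -9*(-297/10) = 2673/10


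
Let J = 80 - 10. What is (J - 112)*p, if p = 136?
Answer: -5712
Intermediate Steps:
J = 70
(J - 112)*p = (70 - 112)*136 = -42*136 = -5712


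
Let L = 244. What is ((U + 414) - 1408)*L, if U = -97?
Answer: -266204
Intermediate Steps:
((U + 414) - 1408)*L = ((-97 + 414) - 1408)*244 = (317 - 1408)*244 = -1091*244 = -266204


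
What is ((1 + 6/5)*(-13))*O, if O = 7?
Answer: -1001/5 ≈ -200.20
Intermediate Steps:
((1 + 6/5)*(-13))*O = ((1 + 6/5)*(-13))*7 = ((11/5)*(-13))*7 = -143/5*7 = -1001/5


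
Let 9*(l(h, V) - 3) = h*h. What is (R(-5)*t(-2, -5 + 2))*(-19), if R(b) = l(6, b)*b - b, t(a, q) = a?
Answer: -1140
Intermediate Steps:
l(h, V) = 3 + h²/9 (l(h, V) = 3 + (h*h)/9 = 3 + h²/9)
R(b) = 6*b (R(b) = (3 + (⅑)*6²)*b - b = (3 + (⅑)*36)*b - b = (3 + 4)*b - b = 7*b - b = 6*b)
(R(-5)*t(-2, -5 + 2))*(-19) = ((6*(-5))*(-2))*(-19) = -30*(-2)*(-19) = 60*(-19) = -1140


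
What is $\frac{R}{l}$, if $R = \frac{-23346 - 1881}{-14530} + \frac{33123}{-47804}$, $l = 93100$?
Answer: $\frac{362337159}{32333263186000} \approx 1.1206 \cdot 10^{-5}$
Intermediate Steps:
$R = \frac{362337159}{347296060}$ ($R = \left(-23346 - 1881\right) \left(- \frac{1}{14530}\right) + 33123 \left(- \frac{1}{47804}\right) = \left(-25227\right) \left(- \frac{1}{14530}\right) - \frac{33123}{47804} = \frac{25227}{14530} - \frac{33123}{47804} = \frac{362337159}{347296060} \approx 1.0433$)
$\frac{R}{l} = \frac{362337159}{347296060 \cdot 93100} = \frac{362337159}{347296060} \cdot \frac{1}{93100} = \frac{362337159}{32333263186000}$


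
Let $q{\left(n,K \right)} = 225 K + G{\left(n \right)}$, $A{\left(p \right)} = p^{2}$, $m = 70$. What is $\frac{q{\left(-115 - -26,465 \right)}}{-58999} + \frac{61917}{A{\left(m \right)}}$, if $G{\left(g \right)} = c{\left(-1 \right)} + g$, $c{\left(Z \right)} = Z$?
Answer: $\frac{3140819583}{289095100} \approx 10.864$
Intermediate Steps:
$G{\left(g \right)} = -1 + g$
$q{\left(n,K \right)} = -1 + n + 225 K$ ($q{\left(n,K \right)} = 225 K + \left(-1 + n\right) = -1 + n + 225 K$)
$\frac{q{\left(-115 - -26,465 \right)}}{-58999} + \frac{61917}{A{\left(m \right)}} = \frac{-1 - 89 + 225 \cdot 465}{-58999} + \frac{61917}{70^{2}} = \left(-1 + \left(-115 + 26\right) + 104625\right) \left(- \frac{1}{58999}\right) + \frac{61917}{4900} = \left(-1 - 89 + 104625\right) \left(- \frac{1}{58999}\right) + 61917 \cdot \frac{1}{4900} = 104535 \left(- \frac{1}{58999}\right) + \frac{61917}{4900} = - \frac{104535}{58999} + \frac{61917}{4900} = \frac{3140819583}{289095100}$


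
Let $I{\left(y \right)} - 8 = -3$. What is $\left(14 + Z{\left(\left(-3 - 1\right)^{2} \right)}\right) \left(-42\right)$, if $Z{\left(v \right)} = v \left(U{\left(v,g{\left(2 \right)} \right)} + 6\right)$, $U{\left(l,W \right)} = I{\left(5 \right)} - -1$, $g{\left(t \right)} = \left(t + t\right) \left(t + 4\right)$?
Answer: $-8652$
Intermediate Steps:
$g{\left(t \right)} = 2 t \left(4 + t\right)$
$I{\left(y \right)} = 5$ ($I{\left(y \right)} = 8 - 3 = 5$)
$U{\left(l,W \right)} = 6$ ($U{\left(l,W \right)} = 5 - -1 = 5 + 1 = 6$)
$Z{\left(v \right)} = 12 v$ ($Z{\left(v \right)} = v \left(6 + 6\right) = v 12 = 12 v$)
$\left(14 + Z{\left(\left(-3 - 1\right)^{2} \right)}\right) \left(-42\right) = \left(14 + 12 \left(-3 - 1\right)^{2}\right) \left(-42\right) = \left(14 + 12 \left(-4\right)^{2}\right) \left(-42\right) = \left(14 + 12 \cdot 16\right) \left(-42\right) = \left(14 + 192\right) \left(-42\right) = 206 \left(-42\right) = -8652$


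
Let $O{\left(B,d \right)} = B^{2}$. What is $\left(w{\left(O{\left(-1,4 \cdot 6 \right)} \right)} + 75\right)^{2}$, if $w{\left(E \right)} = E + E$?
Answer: $5929$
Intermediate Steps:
$w{\left(E \right)} = 2 E$
$\left(w{\left(O{\left(-1,4 \cdot 6 \right)} \right)} + 75\right)^{2} = \left(2 \left(-1\right)^{2} + 75\right)^{2} = \left(2 \cdot 1 + 75\right)^{2} = \left(2 + 75\right)^{2} = 77^{2} = 5929$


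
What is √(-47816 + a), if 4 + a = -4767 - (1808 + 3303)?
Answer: I*√57698 ≈ 240.2*I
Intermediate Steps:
a = -9882 (a = -4 + (-4767 - (1808 + 3303)) = -4 + (-4767 - 1*5111) = -4 + (-4767 - 5111) = -4 - 9878 = -9882)
√(-47816 + a) = √(-47816 - 9882) = √(-57698) = I*√57698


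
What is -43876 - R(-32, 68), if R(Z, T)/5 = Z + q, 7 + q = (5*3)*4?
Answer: -43981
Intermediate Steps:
q = 53 (q = -7 + (5*3)*4 = -7 + 15*4 = -7 + 60 = 53)
R(Z, T) = 265 + 5*Z (R(Z, T) = 5*(Z + 53) = 5*(53 + Z) = 265 + 5*Z)
-43876 - R(-32, 68) = -43876 - (265 + 5*(-32)) = -43876 - (265 - 160) = -43876 - 1*105 = -43876 - 105 = -43981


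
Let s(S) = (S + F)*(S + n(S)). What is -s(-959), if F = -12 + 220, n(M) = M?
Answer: -1440418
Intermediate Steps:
F = 208
s(S) = 2*S*(208 + S) (s(S) = (S + 208)*(S + S) = (208 + S)*(2*S) = 2*S*(208 + S))
-s(-959) = -2*(-959)*(208 - 959) = -2*(-959)*(-751) = -1*1440418 = -1440418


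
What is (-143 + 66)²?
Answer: 5929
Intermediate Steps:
(-143 + 66)² = (-77)² = 5929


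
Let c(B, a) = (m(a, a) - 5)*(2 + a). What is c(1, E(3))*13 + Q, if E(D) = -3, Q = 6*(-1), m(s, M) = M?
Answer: 98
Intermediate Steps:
Q = -6
c(B, a) = (-5 + a)*(2 + a) (c(B, a) = (a - 5)*(2 + a) = (-5 + a)*(2 + a))
c(1, E(3))*13 + Q = (-10 + (-3)**2 - 3*(-3))*13 - 6 = (-10 + 9 + 9)*13 - 6 = 8*13 - 6 = 104 - 6 = 98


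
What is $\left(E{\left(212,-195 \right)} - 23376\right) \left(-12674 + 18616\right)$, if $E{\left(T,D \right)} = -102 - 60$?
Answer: $-139862796$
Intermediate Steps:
$E{\left(T,D \right)} = -162$
$\left(E{\left(212,-195 \right)} - 23376\right) \left(-12674 + 18616\right) = \left(-162 - 23376\right) \left(-12674 + 18616\right) = \left(-23538\right) 5942 = -139862796$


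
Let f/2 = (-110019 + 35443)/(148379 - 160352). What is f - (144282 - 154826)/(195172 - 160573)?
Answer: 587417040/46028203 ≈ 12.762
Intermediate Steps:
f = 149152/11973 (f = 2*((-110019 + 35443)/(148379 - 160352)) = 2*(-74576/(-11973)) = 2*(-74576*(-1/11973)) = 2*(74576/11973) = 149152/11973 ≈ 12.457)
f - (144282 - 154826)/(195172 - 160573) = 149152/11973 - (144282 - 154826)/(195172 - 160573) = 149152/11973 - (-10544)/34599 = 149152/11973 - 1*(-10544/34599) = 149152/11973 + 10544/34599 = 587417040/46028203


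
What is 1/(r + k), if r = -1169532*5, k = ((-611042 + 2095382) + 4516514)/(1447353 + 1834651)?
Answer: -1641002/9596018754893 ≈ -1.7101e-7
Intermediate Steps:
k = 3000427/1641002 (k = (1484340 + 4516514)/3282004 = 6000854*(1/3282004) = 3000427/1641002 ≈ 1.8284)
r = -5847660 (r = -292383*20 = -5847660)
1/(r + k) = 1/(-5847660 + 3000427/1641002) = 1/(-9596018754893/1641002) = -1641002/9596018754893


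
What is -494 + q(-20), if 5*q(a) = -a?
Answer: -490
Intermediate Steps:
q(a) = -a/5 (q(a) = (-a)/5 = -a/5)
-494 + q(-20) = -494 - 1/5*(-20) = -494 + 4 = -490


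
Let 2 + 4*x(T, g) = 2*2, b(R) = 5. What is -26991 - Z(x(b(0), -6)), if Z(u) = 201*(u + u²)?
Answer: -108567/4 ≈ -27142.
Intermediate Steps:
x(T, g) = ½ (x(T, g) = -½ + (2*2)/4 = -½ + (¼)*4 = -½ + 1 = ½)
Z(u) = 201*u + 201*u²
-26991 - Z(x(b(0), -6)) = -26991 - 201*(1 + ½)/2 = -26991 - 201*3/(2*2) = -26991 - 1*603/4 = -26991 - 603/4 = -108567/4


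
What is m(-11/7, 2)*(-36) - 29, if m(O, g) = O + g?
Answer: -311/7 ≈ -44.429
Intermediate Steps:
m(-11/7, 2)*(-36) - 29 = (-11/7 + 2)*(-36) - 29 = (3/7)*(-36) - 29 = -108/7 - 29 = -311/7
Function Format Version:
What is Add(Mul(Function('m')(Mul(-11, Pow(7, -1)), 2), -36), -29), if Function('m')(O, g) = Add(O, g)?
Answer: Rational(-311, 7) ≈ -44.429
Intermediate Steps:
Add(Mul(Function('m')(Mul(-11, Pow(7, -1)), 2), -36), -29) = Add(Mul(Add(Mul(-11, Pow(7, -1)), 2), -36), -29) = Add(Mul(Add(Mul(-11, Rational(1, 7)), 2), -36), -29) = Add(Mul(Add(Rational(-11, 7), 2), -36), -29) = Add(Mul(Rational(3, 7), -36), -29) = Add(Rational(-108, 7), -29) = Rational(-311, 7)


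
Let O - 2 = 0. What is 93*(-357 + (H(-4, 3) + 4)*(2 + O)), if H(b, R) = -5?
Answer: -33573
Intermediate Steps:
O = 2 (O = 2 + 0 = 2)
93*(-357 + (H(-4, 3) + 4)*(2 + O)) = 93*(-357 + (-5 + 4)*(2 + 2)) = 93*(-357 - 1*4) = 93*(-357 - 4) = 93*(-361) = -33573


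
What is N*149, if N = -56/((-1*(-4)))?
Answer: -2086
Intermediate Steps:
N = -14 (N = -56/4 = -56*¼ = -14)
N*149 = -14*149 = -2086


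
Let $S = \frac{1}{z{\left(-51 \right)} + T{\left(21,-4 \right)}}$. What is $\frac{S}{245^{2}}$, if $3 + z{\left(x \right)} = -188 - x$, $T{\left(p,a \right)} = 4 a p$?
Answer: $- \frac{1}{28571900} \approx -3.4999 \cdot 10^{-8}$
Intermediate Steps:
$T{\left(p,a \right)} = 4 a p$
$z{\left(x \right)} = -191 - x$ ($z{\left(x \right)} = -3 - \left(188 + x\right) = -191 - x$)
$S = - \frac{1}{476}$ ($S = \frac{1}{\left(-191 - -51\right) + 4 \left(-4\right) 21} = \frac{1}{\left(-191 + 51\right) - 336} = \frac{1}{-140 - 336} = \frac{1}{-476} = - \frac{1}{476} \approx -0.0021008$)
$\frac{S}{245^{2}} = - \frac{1}{476 \cdot 245^{2}} = - \frac{1}{476 \cdot 60025} = \left(- \frac{1}{476}\right) \frac{1}{60025} = - \frac{1}{28571900}$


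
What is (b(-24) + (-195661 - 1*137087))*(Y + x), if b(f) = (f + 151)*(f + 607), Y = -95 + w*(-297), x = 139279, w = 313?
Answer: -11958213661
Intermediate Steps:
Y = -93056 (Y = -95 + 313*(-297) = -95 - 92961 = -93056)
b(f) = (151 + f)*(607 + f)
(b(-24) + (-195661 - 1*137087))*(Y + x) = ((91657 + (-24)² + 758*(-24)) + (-195661 - 1*137087))*(-93056 + 139279) = ((91657 + 576 - 18192) + (-195661 - 137087))*46223 = (74041 - 332748)*46223 = -258707*46223 = -11958213661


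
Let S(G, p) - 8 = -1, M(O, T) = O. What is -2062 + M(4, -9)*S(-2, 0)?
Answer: -2034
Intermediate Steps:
S(G, p) = 7 (S(G, p) = 8 - 1 = 7)
-2062 + M(4, -9)*S(-2, 0) = -2062 + 4*7 = -2062 + 28 = -2034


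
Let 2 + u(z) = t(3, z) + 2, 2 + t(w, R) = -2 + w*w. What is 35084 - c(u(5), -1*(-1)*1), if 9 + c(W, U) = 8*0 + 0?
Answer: 35093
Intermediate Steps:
t(w, R) = -4 + w² (t(w, R) = -2 + (-2 + w*w) = -2 + (-2 + w²) = -4 + w²)
u(z) = 5 (u(z) = -2 + ((-4 + 3²) + 2) = -2 + ((-4 + 9) + 2) = -2 + (5 + 2) = -2 + 7 = 5)
c(W, U) = -9 (c(W, U) = -9 + (8*0 + 0) = -9 + (0 + 0) = -9 + 0 = -9)
35084 - c(u(5), -1*(-1)*1) = 35084 - 1*(-9) = 35084 + 9 = 35093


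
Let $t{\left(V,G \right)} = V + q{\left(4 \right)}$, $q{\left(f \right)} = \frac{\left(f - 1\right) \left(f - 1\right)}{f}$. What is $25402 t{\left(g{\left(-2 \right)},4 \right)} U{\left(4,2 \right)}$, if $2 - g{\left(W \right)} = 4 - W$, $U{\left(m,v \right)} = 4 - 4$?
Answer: $0$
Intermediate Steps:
$U{\left(m,v \right)} = 0$
$q{\left(f \right)} = \frac{\left(-1 + f\right)^{2}}{f}$ ($q{\left(f \right)} = \frac{\left(-1 + f\right) \left(-1 + f\right)}{f} = \frac{\left(-1 + f\right)^{2}}{f}$)
$g{\left(W \right)} = -2 + W$ ($g{\left(W \right)} = 2 - \left(4 - W\right) = 2 + \left(-4 + W\right) = -2 + W$)
$t{\left(V,G \right)} = \frac{9}{4} + V$ ($t{\left(V,G \right)} = V + \frac{\left(-1 + 4\right)^{2}}{4} = V + \frac{3^{2}}{4} = V + \frac{1}{4} \cdot 9 = V + \frac{9}{4} = \frac{9}{4} + V$)
$25402 t{\left(g{\left(-2 \right)},4 \right)} U{\left(4,2 \right)} = 25402 \left(\frac{9}{4} - 4\right) 0 = 25402 \left(\left(- \frac{7}{4}\right) 0\right) = 25402 \cdot 0 = 0$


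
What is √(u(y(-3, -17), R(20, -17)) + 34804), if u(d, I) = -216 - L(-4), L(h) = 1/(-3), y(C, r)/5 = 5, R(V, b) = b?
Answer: √311295/3 ≈ 185.98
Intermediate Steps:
y(C, r) = 25 (y(C, r) = 5*5 = 25)
L(h) = -⅓
u(d, I) = -647/3 (u(d, I) = -216 - 1*(-⅓) = -216 + ⅓ = -647/3)
√(u(y(-3, -17), R(20, -17)) + 34804) = √(-647/3 + 34804) = √(103765/3) = √311295/3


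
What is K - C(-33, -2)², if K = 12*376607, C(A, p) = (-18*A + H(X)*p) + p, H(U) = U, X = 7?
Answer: 4185200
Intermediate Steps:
C(A, p) = -18*A + 8*p (C(A, p) = (-18*A + 7*p) + p = -18*A + 8*p)
K = 4519284
K - C(-33, -2)² = 4519284 - (-18*(-33) + 8*(-2))² = 4519284 - (594 - 16)² = 4519284 - 1*578² = 4519284 - 1*334084 = 4519284 - 334084 = 4185200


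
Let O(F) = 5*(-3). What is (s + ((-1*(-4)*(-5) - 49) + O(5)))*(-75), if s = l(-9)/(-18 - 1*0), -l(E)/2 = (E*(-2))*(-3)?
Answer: 6750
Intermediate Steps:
O(F) = -15
l(E) = -12*E (l(E) = -2*E*(-2)*(-3) = -2*(-2*E)*(-3) = -12*E)
s = -6 (s = (-12*(-9))/(-18 - 1*0) = 108/(-18 + 0) = 108/(-18) = 108*(-1/18) = -6)
(s + ((-1*(-4)*(-5) - 49) + O(5)))*(-75) = (-6 + ((-1*(-4)*(-5) - 49) - 15))*(-75) = (-6 + ((4*(-5) - 49) - 15))*(-75) = (-6 + ((-20 - 49) - 15))*(-75) = (-6 + (-69 - 15))*(-75) = (-6 - 84)*(-75) = -90*(-75) = 6750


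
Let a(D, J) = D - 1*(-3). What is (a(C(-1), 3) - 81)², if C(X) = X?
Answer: 6241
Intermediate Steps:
a(D, J) = 3 + D (a(D, J) = D + 3 = 3 + D)
(a(C(-1), 3) - 81)² = ((3 - 1) - 81)² = (2 - 81)² = (-79)² = 6241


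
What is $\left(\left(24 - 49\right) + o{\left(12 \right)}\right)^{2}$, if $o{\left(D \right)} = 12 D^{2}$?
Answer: $2900209$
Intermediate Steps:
$\left(\left(24 - 49\right) + o{\left(12 \right)}\right)^{2} = \left(\left(24 - 49\right) + 12 \cdot 12^{2}\right)^{2} = \left(-25 + 12 \cdot 144\right)^{2} = \left(-25 + 1728\right)^{2} = 1703^{2} = 2900209$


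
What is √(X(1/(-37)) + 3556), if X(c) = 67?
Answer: √3623 ≈ 60.191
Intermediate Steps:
√(X(1/(-37)) + 3556) = √(67 + 3556) = √3623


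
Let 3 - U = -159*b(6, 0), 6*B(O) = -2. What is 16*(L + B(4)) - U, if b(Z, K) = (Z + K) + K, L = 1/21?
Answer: -6731/7 ≈ -961.57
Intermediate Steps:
L = 1/21 ≈ 0.047619
B(O) = -⅓ (B(O) = (⅙)*(-2) = -⅓)
b(Z, K) = Z + 2*K (b(Z, K) = (K + Z) + K = Z + 2*K)
U = 957 (U = 3 - (-159)*(6 + 2*0) = 3 - (-159)*(6 + 0) = 3 - (-159)*6 = 3 - 1*(-954) = 3 + 954 = 957)
16*(L + B(4)) - U = 16*(1/21 - ⅓) - 1*957 = 16*(-2/7) - 957 = -32/7 - 957 = -6731/7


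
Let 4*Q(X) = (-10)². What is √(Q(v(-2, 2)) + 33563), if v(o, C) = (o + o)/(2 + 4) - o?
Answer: 6*√933 ≈ 183.27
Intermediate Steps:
v(o, C) = -2*o/3 (v(o, C) = (2*o)/6 - o = (2*o)*(⅙) - o = o/3 - o = -2*o/3)
Q(X) = 25 (Q(X) = (¼)*(-10)² = (¼)*100 = 25)
√(Q(v(-2, 2)) + 33563) = √(25 + 33563) = √33588 = 6*√933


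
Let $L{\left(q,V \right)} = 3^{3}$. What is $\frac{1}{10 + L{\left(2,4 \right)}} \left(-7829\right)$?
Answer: $- \frac{7829}{37} \approx -211.59$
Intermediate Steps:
$L{\left(q,V \right)} = 27$
$\frac{1}{10 + L{\left(2,4 \right)}} \left(-7829\right) = \frac{1}{10 + 27} \left(-7829\right) = \frac{1}{37} \left(-7829\right) = - \frac{7829}{37}$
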